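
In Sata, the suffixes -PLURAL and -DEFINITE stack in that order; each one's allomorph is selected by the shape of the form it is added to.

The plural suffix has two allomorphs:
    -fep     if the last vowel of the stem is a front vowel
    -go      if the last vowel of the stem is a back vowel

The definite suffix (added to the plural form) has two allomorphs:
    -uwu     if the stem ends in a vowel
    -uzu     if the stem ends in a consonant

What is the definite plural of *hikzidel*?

hikzidelfepuzu

*hikzidel* — last vowel /e/ (a front vowel) → -fep → *hikzidelfep*.
The plural form *hikzidelfep*: final sound = /p/, a consonant → -uzu → *hikzidelfepuzu*.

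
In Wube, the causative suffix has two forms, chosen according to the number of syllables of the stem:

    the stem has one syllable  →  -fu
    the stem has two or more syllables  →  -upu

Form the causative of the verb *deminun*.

*deminun* (3 syllables) → -upu → *deminunupu*.

deminunupu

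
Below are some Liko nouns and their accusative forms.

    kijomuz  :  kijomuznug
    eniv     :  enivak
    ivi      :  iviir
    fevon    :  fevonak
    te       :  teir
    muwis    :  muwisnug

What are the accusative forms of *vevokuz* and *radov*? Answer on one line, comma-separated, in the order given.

vevokuznug, radovak

Looking at the final sound of each stem: -nug when the stem ends in a sibilant (*kijomuz*, *muwis*); -ak when the stem ends in a non-sibilant consonant (*eniv*, *fevon*); -ir when the stem ends in a vowel (*ivi*, *te*).
The final sound of *vevokuz* is /z/, which is a sibilant, so the suffix is -nug, giving *vevokuznug*.
*radov*: final sound = /v/, a non-sibilant consonant → -ak → *radovak*.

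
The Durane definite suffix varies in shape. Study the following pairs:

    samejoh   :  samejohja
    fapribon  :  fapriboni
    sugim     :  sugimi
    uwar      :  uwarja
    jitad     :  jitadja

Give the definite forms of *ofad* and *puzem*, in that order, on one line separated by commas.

ofadja, puzemi

The alternation tracks the final consonant of the stem — -i when the stem ends in a nasal (*fapribon*, *sugim*); -ja when the stem ends in a non-nasal consonant (*samejoh*, *uwar*, *jitad*).
The final consonant of *ofad* is /d/, which is non-nasal, so the suffix is -ja, giving *ofadja*.
*puzem* — final consonant /m/ (a nasal) → -i → *puzemi*.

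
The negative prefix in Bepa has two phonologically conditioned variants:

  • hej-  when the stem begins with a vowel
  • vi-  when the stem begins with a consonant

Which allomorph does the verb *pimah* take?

*pimah*: first sound = /p/, a consonant → vi-.

vi-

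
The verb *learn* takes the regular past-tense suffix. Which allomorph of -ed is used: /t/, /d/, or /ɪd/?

/d/

The stem *learn* ends in a voiced sound other than /d/.
The -ed suffix is realized as /ɪd/ after /t, d/; as /t/ after other voiceless consonants; and as /d/ after other voiced sounds.
So -ed on *learn* is pronounced /d/.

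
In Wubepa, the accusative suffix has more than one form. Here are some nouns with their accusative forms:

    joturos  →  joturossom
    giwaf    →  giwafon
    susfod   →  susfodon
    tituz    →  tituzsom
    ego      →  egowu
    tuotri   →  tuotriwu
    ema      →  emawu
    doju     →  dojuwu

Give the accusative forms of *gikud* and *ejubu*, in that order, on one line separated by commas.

gikudon, ejubuwu

The alternation tracks the final sound of the stem — -som when the stem ends in a sibilant (*joturos*, *tituz*); -on when the stem ends in a non-sibilant consonant (*giwaf*, *susfod*); -wu when the stem ends in a vowel (*ego*, *tuotri*, *ema*, *doju*).
The final sound of *gikud* is /d/, which is a non-sibilant consonant, so the suffix is -on, giving *gikudon*.
The final sound of *ejubu* is /u/, which is a vowel, so the suffix is -wu, giving *ejubuwu*.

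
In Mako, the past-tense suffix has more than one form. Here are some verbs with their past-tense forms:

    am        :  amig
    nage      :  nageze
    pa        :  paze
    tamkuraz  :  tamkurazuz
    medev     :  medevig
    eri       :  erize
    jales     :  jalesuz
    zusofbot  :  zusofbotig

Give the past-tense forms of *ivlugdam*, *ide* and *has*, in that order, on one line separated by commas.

ivlugdamig, ideze, hasuz

Looking at the final sound of each stem: -uz when the stem ends in a sibilant (*tamkuraz*, *jales*); -ig when the stem ends in a non-sibilant consonant (*am*, *medev*, *zusofbot*); -ze when the stem ends in a vowel (*nage*, *pa*, *eri*).
*ivlugdam* — final sound /m/ (a non-sibilant consonant) → -ig → *ivlugdamig*.
The final sound of *ide* is /e/, which is a vowel, so the suffix is -ze, giving *ideze*.
The final sound of *has* is /s/, which is a sibilant, so the suffix is -uz, giving *hasuz*.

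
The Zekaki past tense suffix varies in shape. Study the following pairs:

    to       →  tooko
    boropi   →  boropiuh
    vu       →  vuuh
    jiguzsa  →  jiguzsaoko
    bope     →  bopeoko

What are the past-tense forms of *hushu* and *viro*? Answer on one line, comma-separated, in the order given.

The pattern is height harmony: -uh when the last vowel of the stem is a high vowel (*boropi*, *vu*); -oko when the last vowel of the stem is a non-high vowel (*to*, *jiguzsa*, *bope*).
*hushu* — last vowel /u/ (a high vowel) → -uh → *hushuuh*.
*viro* — last vowel /o/ (a non-high vowel) → -oko → *virooko*.

hushuuh, virooko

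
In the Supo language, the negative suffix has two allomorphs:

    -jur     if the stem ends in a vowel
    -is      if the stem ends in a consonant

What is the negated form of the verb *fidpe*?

fidpejur

*fidpe*: final sound = /e/, a vowel → -jur → *fidpejur*.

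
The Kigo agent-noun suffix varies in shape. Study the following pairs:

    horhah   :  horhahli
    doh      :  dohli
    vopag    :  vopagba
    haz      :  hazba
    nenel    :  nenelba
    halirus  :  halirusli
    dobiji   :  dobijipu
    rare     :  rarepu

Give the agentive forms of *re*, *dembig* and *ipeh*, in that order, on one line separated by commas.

repu, dembigba, ipehli

The pattern is voicing of the final sound: -li when the stem ends in a voiceless consonant (*horhah*, *doh*, *halirus*); -ba when the stem ends in a voiced consonant (*vopag*, *haz*, *nenel*); -pu when the stem ends in a vowel (*dobiji*, *rare*).
Since the final sound of *re* is /e/ (a vowel), it takes -pu, giving *repu*.
*dembig* — final sound /g/ (a voiced consonant) → -ba → *dembigba*.
*ipeh*: final sound = /h/, a voiceless consonant → -li → *ipehli*.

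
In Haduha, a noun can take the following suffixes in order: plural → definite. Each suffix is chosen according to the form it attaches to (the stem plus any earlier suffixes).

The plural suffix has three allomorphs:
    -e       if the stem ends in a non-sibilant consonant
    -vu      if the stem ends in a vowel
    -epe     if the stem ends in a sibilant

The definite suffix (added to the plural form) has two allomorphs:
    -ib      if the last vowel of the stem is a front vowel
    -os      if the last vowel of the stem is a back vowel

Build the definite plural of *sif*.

Since the final sound of *sif* is /f/ (a non-sibilant consonant), it takes -e, giving *sife*.
The plural form *sife* — last vowel /e/ (a front vowel) → -ib → *sifeib*.

sifeib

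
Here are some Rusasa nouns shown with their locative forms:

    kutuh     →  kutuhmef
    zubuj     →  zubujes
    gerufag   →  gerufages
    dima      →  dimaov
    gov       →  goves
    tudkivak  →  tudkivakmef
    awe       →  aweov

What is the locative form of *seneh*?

senehmef

The suffix is conditioned by the final sound: -mef when the stem ends in a voiceless consonant (*kutuh*, *tudkivak*); -es when the stem ends in a voiced consonant (*zubuj*, *gerufag*, *gov*); -ov when the stem ends in a vowel (*dima*, *awe*).
*seneh* — final sound /h/ (a voiceless consonant) → -mef → *senehmef*.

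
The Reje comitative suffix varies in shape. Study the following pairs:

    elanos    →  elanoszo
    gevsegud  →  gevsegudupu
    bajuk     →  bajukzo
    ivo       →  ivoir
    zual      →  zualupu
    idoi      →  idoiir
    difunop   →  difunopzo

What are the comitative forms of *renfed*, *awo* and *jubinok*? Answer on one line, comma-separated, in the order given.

renfedupu, awoir, jubinokzo

The alternation tracks the final sound of the stem — -zo when the stem ends in a voiceless consonant (*elanos*, *bajuk*, *difunop*); -upu when the stem ends in a voiced consonant (*gevsegud*, *zual*); -ir when the stem ends in a vowel (*ivo*, *idoi*).
*renfed* — final sound /d/ (a voiced consonant) → -upu → *renfedupu*.
*awo* — final sound /o/ (a vowel) → -ir → *awoir*.
*jubinok*: final sound = /k/, a voiceless consonant → -zo → *jubinokzo*.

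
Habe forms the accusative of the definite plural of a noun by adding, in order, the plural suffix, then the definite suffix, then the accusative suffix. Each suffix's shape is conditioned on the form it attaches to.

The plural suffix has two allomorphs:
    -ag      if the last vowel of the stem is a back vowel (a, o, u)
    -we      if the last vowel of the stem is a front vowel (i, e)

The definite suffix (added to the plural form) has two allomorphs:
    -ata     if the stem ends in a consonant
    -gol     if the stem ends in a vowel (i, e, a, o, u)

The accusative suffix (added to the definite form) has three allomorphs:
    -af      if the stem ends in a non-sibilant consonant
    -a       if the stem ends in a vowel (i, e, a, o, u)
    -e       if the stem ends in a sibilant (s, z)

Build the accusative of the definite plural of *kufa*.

The last vowel of *kufa* is /a/, which is a back vowel, so the plural suffix is -ag, giving *kufaag*.
Since the final sound of the plural form *kufaag* is /g/ (a consonant), it takes -ata, giving *kufaagata*.
Since the final sound of the definite form *kufaagata* is /a/ (a vowel), it takes -a, giving *kufaagataa*.

kufaagataa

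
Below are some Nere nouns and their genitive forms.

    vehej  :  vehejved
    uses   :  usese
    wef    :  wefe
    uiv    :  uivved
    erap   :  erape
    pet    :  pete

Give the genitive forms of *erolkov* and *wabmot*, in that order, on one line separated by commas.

Looking at the final consonant of each stem: -e when the stem ends in a voiceless consonant (*uses*, *wef*, *erap*, *pet*); -ved when the stem ends in a voiced consonant (*vehej*, *uiv*).
*erolkov* — final consonant /v/ (voiced) → -ved → *erolkovved*.
The final consonant of *wabmot* is /t/, which is voiceless, so the suffix is -e, giving *wabmote*.

erolkovved, wabmote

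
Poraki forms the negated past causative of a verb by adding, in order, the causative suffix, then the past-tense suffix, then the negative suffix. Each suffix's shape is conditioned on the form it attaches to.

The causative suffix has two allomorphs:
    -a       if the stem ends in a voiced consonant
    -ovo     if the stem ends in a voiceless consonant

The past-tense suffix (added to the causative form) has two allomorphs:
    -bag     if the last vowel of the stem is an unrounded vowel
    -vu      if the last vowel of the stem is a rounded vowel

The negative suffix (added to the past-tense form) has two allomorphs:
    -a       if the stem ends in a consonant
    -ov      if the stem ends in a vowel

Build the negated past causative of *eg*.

Since the final consonant of *eg* is /g/ (voiced), it takes -a, giving *ega*.
The causative form *ega*: last vowel = /a/, an unrounded vowel → -bag → *egabag*.
The final sound of the past-tense form *egabag* is /g/, which is a consonant, so the negative suffix is -a, giving *egabaga*.

egabaga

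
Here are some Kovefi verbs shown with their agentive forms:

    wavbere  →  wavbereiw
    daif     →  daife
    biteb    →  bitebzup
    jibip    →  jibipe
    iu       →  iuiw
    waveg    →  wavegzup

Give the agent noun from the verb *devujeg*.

The pattern is voicing of the final sound: -e when the stem ends in a voiceless consonant (*daif*, *jibip*); -zup when the stem ends in a voiced consonant (*biteb*, *waveg*); -iw when the stem ends in a vowel (*wavbere*, *iu*).
Since the final sound of *devujeg* is /g/ (a voiced consonant), it takes -zup, giving *devujegzup*.

devujegzup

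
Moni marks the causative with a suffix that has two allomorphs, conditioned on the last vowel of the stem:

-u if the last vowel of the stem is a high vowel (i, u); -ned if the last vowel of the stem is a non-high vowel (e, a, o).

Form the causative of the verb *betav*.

betavned

*betav* — last vowel /a/ (a non-high vowel) → -ned → *betavned*.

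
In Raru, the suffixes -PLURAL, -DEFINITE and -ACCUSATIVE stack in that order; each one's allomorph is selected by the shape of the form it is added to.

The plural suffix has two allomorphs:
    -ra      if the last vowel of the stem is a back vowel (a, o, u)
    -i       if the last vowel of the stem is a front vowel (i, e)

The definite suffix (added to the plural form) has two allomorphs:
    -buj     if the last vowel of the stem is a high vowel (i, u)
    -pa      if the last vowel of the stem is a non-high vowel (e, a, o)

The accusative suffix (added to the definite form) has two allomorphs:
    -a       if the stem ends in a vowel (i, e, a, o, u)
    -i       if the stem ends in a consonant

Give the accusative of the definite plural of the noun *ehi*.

The last vowel of *ehi* is /i/, which is a front vowel, so the plural suffix is -i, giving *ehii*.
Since the last vowel of the plural form *ehii* is /i/ (a high vowel), it takes -buj, giving *ehiibuj*.
The final sound of the definite form *ehiibuj* is /j/, which is a consonant, so the accusative suffix is -i, giving *ehiibuji*.

ehiibuji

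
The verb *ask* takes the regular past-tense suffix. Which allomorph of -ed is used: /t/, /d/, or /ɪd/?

/t/

The stem *ask* ends in a voiceless consonant other than /t/.
The -ed suffix is realized as /ɪd/ after /t, d/; as /t/ after other voiceless consonants; and as /d/ after other voiced sounds.
So -ed on *ask* is pronounced /t/.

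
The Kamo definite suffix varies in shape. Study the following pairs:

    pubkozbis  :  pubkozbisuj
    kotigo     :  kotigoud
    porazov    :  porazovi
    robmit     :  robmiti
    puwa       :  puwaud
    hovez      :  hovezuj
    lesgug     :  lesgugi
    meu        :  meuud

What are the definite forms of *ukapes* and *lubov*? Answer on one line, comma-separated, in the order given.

The suffix is conditioned by the final sound: -uj when the stem ends in a sibilant (*pubkozbis*, *hovez*); -i when the stem ends in a non-sibilant consonant (*porazov*, *robmit*, *lesgug*); -ud when the stem ends in a vowel (*kotigo*, *puwa*, *meu*).
The final sound of *ukapes* is /s/, which is a sibilant, so the suffix is -uj, giving *ukapesuj*.
*lubov*: final sound = /v/, a non-sibilant consonant → -i → *lubovi*.

ukapesuj, lubovi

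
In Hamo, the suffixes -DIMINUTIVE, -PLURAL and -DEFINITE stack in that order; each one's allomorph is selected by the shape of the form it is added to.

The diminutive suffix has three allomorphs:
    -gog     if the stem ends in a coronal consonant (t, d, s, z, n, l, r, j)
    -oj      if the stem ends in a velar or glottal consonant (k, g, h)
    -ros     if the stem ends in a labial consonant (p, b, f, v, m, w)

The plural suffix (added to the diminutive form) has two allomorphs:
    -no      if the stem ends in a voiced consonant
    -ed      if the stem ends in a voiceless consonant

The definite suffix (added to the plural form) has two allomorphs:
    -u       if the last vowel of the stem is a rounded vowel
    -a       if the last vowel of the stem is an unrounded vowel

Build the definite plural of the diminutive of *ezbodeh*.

The final consonant of *ezbodeh* is /h/, which is velar/glottal, so the diminutive suffix is -oj, giving *ezbodehoj*.
The diminutive form *ezbodehoj*: final consonant = /j/, voiced → -no → *ezbodehojno*.
The plural form *ezbodehojno*: last vowel = /o/, a rounded vowel → -u → *ezbodehojnou*.

ezbodehojnou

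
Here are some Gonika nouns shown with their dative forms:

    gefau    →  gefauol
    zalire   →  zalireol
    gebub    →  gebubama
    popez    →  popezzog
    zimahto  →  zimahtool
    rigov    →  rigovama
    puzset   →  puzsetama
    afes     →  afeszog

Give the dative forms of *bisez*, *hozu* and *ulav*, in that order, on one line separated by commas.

The pattern is sibilance of the final sound: -zog when the stem ends in a sibilant (*popez*, *afes*); -ama when the stem ends in a non-sibilant consonant (*gebub*, *rigov*, *puzset*); -ol when the stem ends in a vowel (*gefau*, *zalire*, *zimahto*).
*bisez*: final sound = /z/, a sibilant → -zog → *bisezzog*.
The final sound of *hozu* is /u/, which is a vowel, so the suffix is -ol, giving *hozuol*.
Since the final sound of *ulav* is /v/ (a non-sibilant consonant), it takes -ama, giving *ulavama*.

bisezzog, hozuol, ulavama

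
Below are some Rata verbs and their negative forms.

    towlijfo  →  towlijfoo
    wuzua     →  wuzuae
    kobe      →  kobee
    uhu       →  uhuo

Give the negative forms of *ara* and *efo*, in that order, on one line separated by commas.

The suffix is conditioned by the last vowel: -o when the last vowel of the stem is a rounded vowel (*towlijfo*, *uhu*); -e when the last vowel of the stem is an unrounded vowel (*wuzua*, *kobe*).
*ara* — last vowel /a/ (an unrounded vowel) → -e → *arae*.
The last vowel of *efo* is /o/, which is a rounded vowel, so the suffix is -o, giving *efoo*.

arae, efoo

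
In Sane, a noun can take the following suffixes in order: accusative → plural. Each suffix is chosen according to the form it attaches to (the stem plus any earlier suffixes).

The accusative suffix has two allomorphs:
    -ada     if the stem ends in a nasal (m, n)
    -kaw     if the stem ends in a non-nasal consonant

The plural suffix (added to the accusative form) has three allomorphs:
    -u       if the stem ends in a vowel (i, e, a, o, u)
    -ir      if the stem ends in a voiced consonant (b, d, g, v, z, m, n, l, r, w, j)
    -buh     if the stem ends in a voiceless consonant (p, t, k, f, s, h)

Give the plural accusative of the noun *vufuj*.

vufujkawir

Since the final consonant of *vufuj* is /j/ (non-nasal), it takes -kaw, giving *vufujkaw*.
The final sound of the accusative form *vufujkaw* is /w/, which is a voiced consonant, so the plural suffix is -ir, giving *vufujkawir*.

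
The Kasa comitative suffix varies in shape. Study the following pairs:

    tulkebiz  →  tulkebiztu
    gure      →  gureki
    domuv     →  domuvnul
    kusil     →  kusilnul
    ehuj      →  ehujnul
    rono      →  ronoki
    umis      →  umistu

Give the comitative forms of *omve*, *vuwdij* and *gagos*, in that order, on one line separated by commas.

omveki, vuwdijnul, gagostu

The suffix is conditioned by the final sound: -tu when the stem ends in a sibilant (*tulkebiz*, *umis*); -nul when the stem ends in a non-sibilant consonant (*domuv*, *kusil*, *ehuj*); -ki when the stem ends in a vowel (*gure*, *rono*).
Since the final sound of *omve* is /e/ (a vowel), it takes -ki, giving *omveki*.
*vuwdij* — final sound /j/ (a non-sibilant consonant) → -nul → *vuwdijnul*.
*gagos*: final sound = /s/, a sibilant → -tu → *gagostu*.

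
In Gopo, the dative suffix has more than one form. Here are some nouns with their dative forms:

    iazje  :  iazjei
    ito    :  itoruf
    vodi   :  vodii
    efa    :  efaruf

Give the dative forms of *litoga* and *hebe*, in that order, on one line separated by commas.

Looking at the last vowel of each stem: -i when the last vowel of the stem is a front vowel (*iazje*, *vodi*); -ruf when the last vowel of the stem is a back vowel (*ito*, *efa*).
The last vowel of *litoga* is /a/, which is a back vowel, so the suffix is -ruf, giving *litogaruf*.
The last vowel of *hebe* is /e/, which is a front vowel, so the suffix is -i, giving *hebei*.

litogaruf, hebei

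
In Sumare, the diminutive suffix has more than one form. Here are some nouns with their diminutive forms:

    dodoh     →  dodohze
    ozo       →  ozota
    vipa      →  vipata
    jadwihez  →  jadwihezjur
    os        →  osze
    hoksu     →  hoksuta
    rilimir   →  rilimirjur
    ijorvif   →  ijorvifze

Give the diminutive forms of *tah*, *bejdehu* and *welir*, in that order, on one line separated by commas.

tahze, bejdehuta, welirjur

The alternation tracks the final sound of the stem — -ze when the stem ends in a voiceless consonant (*dodoh*, *os*, *ijorvif*); -jur when the stem ends in a voiced consonant (*jadwihez*, *rilimir*); -ta when the stem ends in a vowel (*ozo*, *vipa*, *hoksu*).
*tah*: final sound = /h/, a voiceless consonant → -ze → *tahze*.
Since the final sound of *bejdehu* is /u/ (a vowel), it takes -ta, giving *bejdehuta*.
The final sound of *welir* is /r/, which is a voiced consonant, so the suffix is -jur, giving *welirjur*.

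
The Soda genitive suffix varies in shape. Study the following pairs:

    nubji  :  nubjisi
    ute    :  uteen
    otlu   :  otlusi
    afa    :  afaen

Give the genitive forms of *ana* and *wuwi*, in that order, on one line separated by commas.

anaen, wuwisi

The pattern is height harmony: -si when the last vowel of the stem is a high vowel (*nubji*, *otlu*); -en when the last vowel of the stem is a non-high vowel (*ute*, *afa*).
*ana*: last vowel = /a/, a non-high vowel → -en → *anaen*.
The last vowel of *wuwi* is /i/, which is a high vowel, so the suffix is -si, giving *wuwisi*.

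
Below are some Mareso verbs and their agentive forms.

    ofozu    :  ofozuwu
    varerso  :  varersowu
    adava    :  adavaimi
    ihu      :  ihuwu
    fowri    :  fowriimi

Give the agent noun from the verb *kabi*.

kabiimi

The pattern is rounding harmony: -wu when the last vowel of the stem is a rounded vowel (*ofozu*, *varerso*, *ihu*); -imi when the last vowel of the stem is an unrounded vowel (*adava*, *fowri*).
The last vowel of *kabi* is /i/, which is an unrounded vowel, so the suffix is -imi, giving *kabiimi*.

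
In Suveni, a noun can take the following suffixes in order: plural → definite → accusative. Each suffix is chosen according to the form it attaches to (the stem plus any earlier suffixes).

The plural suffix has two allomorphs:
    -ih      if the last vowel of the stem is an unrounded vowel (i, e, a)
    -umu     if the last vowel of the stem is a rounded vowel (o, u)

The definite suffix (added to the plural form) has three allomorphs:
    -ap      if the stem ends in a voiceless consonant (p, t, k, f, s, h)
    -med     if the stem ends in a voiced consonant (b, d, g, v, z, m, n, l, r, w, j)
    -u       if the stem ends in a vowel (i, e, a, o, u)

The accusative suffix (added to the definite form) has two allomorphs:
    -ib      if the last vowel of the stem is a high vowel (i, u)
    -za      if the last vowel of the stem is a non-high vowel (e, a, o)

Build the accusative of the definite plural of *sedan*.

*sedan* — last vowel /a/ (an unrounded vowel) → -ih → *sedanih*.
The plural form *sedanih*: final sound = /h/, a voiceless consonant → -ap → *sedanihap*.
The last vowel of the definite form *sedanihap* is /a/, which is a non-high vowel, so the accusative suffix is -za, giving *sedanihapza*.

sedanihapza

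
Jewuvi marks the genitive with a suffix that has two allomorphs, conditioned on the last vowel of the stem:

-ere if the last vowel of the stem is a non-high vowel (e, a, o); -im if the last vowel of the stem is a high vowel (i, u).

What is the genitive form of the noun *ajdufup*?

*ajdufup* — last vowel /u/ (a high vowel) → -im → *ajdufupim*.

ajdufupim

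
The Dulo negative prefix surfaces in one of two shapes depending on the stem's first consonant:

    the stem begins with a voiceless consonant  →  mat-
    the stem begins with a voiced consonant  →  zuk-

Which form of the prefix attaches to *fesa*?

The first consonant of *fesa* is /f/, which is voiceless, so the prefix is mat-.

mat-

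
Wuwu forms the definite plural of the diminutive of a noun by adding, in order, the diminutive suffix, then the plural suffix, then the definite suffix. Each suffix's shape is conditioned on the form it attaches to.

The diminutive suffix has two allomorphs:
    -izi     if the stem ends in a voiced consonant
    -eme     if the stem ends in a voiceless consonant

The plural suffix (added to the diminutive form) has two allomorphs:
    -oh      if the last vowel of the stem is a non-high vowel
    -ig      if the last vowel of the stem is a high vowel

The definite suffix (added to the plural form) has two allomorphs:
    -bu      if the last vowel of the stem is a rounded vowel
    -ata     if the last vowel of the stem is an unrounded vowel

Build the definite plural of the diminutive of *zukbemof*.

The final consonant of *zukbemof* is /f/, which is voiceless, so the diminutive suffix is -eme, giving *zukbemofeme*.
The diminutive form *zukbemofeme*: last vowel = /e/, a non-high vowel → -oh → *zukbemofemeoh*.
The plural form *zukbemofemeoh*: last vowel = /o/, a rounded vowel → -bu → *zukbemofemeohbu*.

zukbemofemeohbu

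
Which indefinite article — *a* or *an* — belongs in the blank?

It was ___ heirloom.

The indefinite article is chosen by the initial *sound* of the following word, not its spelling.
*heirloom* begins with the sound /ɛ/ (silent h) — a vowel sound.
So the article is *an*: It was an heirloom.

an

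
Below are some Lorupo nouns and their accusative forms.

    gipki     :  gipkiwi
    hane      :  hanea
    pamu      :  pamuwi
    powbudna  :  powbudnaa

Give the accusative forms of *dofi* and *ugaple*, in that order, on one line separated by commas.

Looking at the last vowel of each stem: -wi when the last vowel of the stem is a high vowel (*gipki*, *pamu*); -a when the last vowel of the stem is a non-high vowel (*hane*, *powbudna*).
*dofi*: last vowel = /i/, a high vowel → -wi → *dofiwi*.
The last vowel of *ugaple* is /e/, which is a non-high vowel, so the suffix is -a, giving *ugaplea*.

dofiwi, ugaplea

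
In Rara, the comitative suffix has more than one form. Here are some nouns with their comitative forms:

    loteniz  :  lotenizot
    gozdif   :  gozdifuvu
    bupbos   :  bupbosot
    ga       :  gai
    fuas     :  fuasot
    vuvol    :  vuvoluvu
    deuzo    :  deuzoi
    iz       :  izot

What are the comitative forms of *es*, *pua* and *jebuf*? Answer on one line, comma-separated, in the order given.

The pattern is sibilance of the final sound: -ot when the stem ends in a sibilant (*loteniz*, *bupbos*, *fuas*, *iz*); -uvu when the stem ends in a non-sibilant consonant (*gozdif*, *vuvol*); -i when the stem ends in a vowel (*ga*, *deuzo*).
The final sound of *es* is /s/, which is a sibilant, so the suffix is -ot, giving *esot*.
Since the final sound of *pua* is /a/ (a vowel), it takes -i, giving *puai*.
The final sound of *jebuf* is /f/, which is a non-sibilant consonant, so the suffix is -uvu, giving *jebufuvu*.

esot, puai, jebufuvu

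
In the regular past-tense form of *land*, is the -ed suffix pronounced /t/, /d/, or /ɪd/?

The stem *land* ends in /t/ or /d/.
The -ed suffix is realized as /ɪd/ after /t, d/; as /t/ after other voiceless consonants; and as /d/ after other voiced sounds.
So -ed on *land* is pronounced /ɪd/.

/ɪd/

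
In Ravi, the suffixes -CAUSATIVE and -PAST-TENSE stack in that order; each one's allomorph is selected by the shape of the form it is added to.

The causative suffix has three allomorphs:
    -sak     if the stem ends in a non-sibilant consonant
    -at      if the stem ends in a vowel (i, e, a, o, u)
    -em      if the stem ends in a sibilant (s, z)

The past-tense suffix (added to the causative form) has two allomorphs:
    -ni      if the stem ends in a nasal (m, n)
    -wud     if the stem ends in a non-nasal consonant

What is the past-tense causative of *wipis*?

wipisemni

*wipis*: final sound = /s/, a sibilant → -em → *wipisem*.
Since the final consonant of the causative form *wipisem* is /m/ (a nasal), it takes -ni, giving *wipisemni*.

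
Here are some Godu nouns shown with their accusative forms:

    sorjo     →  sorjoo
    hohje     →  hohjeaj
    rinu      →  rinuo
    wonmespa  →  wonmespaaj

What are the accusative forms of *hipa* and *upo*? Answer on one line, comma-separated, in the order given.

The alternation tracks the last vowel of the stem — -o when the last vowel of the stem is a rounded vowel (*sorjo*, *rinu*); -aj when the last vowel of the stem is an unrounded vowel (*hohje*, *wonmespa*).
The last vowel of *hipa* is /a/, which is an unrounded vowel, so the suffix is -aj, giving *hipaaj*.
*upo*: last vowel = /o/, a rounded vowel → -o → *upoo*.

hipaaj, upoo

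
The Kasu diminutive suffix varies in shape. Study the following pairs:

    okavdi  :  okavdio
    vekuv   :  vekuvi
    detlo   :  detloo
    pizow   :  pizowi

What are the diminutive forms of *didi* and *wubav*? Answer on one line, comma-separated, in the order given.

didio, wubavi

The pattern is consonant vs. vowel: -i when the stem ends in a consonant (*vekuv*, *pizow*); -o when the stem ends in a vowel (*okavdi*, *detlo*).
*didi* — final sound /i/ (a vowel) → -o → *didio*.
The final sound of *wubav* is /v/, which is a consonant, so the suffix is -i, giving *wubavi*.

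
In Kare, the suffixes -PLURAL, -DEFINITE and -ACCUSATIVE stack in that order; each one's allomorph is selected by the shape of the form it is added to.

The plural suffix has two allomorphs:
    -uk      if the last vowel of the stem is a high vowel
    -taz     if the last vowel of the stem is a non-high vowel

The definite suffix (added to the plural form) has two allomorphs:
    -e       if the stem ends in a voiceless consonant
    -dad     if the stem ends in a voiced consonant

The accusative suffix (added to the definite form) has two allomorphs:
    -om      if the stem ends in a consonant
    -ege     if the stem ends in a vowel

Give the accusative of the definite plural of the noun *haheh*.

The last vowel of *haheh* is /e/, which is a non-high vowel, so the plural suffix is -taz, giving *hahehtaz*.
The plural form *hahehtaz* — final consonant /z/ (voiced) → -dad → *hahehtazdad*.
The definite form *hahehtazdad* — final sound /d/ (a consonant) → -om → *hahehtazdadom*.

hahehtazdadom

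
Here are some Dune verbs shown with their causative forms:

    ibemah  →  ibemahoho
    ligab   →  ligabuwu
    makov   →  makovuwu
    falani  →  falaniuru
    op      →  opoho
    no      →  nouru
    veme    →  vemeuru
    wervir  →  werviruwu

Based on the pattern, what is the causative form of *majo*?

majouru

The pattern is voicing of the final sound: -oho when the stem ends in a voiceless consonant (*ibemah*, *op*); -uwu when the stem ends in a voiced consonant (*ligab*, *makov*, *wervir*); -uru when the stem ends in a vowel (*falani*, *no*, *veme*).
Since the final sound of *majo* is /o/ (a vowel), it takes -uru, giving *majouru*.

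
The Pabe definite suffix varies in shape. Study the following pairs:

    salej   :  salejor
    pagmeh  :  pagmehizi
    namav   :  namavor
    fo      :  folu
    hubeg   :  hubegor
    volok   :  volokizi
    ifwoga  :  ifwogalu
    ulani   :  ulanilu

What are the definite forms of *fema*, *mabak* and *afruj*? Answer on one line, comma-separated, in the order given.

The alternation tracks the final sound of the stem — -izi when the stem ends in a voiceless consonant (*pagmeh*, *volok*); -or when the stem ends in a voiced consonant (*salej*, *namav*, *hubeg*); -lu when the stem ends in a vowel (*fo*, *ifwoga*, *ulani*).
*fema*: final sound = /a/, a vowel → -lu → *femalu*.
Since the final sound of *mabak* is /k/ (a voiceless consonant), it takes -izi, giving *mabakizi*.
*afruj*: final sound = /j/, a voiced consonant → -or → *afrujor*.

femalu, mabakizi, afrujor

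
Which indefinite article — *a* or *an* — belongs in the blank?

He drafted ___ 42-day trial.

The indefinite article is chosen by the initial *sound* of the following word, not its spelling.
The number *42* is spoken "forty-…", beginning with /ˈfɔrti/ — a consonant sound.
So the article is *a*: He drafted a 42-day trial.

a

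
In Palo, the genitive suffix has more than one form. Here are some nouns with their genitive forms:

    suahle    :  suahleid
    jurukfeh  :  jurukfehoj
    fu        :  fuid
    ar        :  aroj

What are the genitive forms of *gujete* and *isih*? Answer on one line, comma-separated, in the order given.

gujeteid, isihoj

Looking at the final sound of each stem: -oj when the stem ends in a consonant (*jurukfeh*, *ar*); -id when the stem ends in a vowel (*suahle*, *fu*).
Since the final sound of *gujete* is /e/ (a vowel), it takes -id, giving *gujeteid*.
*isih*: final sound = /h/, a consonant → -oj → *isihoj*.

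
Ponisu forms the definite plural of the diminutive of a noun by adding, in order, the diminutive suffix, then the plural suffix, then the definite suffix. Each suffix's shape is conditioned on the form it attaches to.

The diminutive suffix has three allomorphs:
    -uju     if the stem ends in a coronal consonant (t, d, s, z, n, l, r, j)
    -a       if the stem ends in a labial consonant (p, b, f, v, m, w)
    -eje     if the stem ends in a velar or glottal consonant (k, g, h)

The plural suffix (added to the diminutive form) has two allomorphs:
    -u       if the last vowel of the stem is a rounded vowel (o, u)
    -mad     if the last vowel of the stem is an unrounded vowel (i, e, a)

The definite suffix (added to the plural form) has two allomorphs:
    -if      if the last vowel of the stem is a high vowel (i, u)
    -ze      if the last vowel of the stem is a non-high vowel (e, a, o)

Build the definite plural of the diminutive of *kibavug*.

kibavugejemadze

*kibavug*: final consonant = /g/, velar/glottal → -eje → *kibavugeje*.
The last vowel of the diminutive form *kibavugeje* is /e/, which is an unrounded vowel, so the plural suffix is -mad, giving *kibavugejemad*.
Since the last vowel of the plural form *kibavugejemad* is /a/ (a non-high vowel), it takes -ze, giving *kibavugejemadze*.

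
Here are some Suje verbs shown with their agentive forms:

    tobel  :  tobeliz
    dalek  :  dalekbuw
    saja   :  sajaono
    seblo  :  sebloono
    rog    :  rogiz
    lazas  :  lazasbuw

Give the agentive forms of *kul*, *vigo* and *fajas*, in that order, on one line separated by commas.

kuliz, vigoono, fajasbuw

The pattern is voicing of the final sound: -buw when the stem ends in a voiceless consonant (*dalek*, *lazas*); -iz when the stem ends in a voiced consonant (*tobel*, *rog*); -ono when the stem ends in a vowel (*saja*, *seblo*).
The final sound of *kul* is /l/, which is a voiced consonant, so the suffix is -iz, giving *kuliz*.
The final sound of *vigo* is /o/, which is a vowel, so the suffix is -ono, giving *vigoono*.
*fajas* — final sound /s/ (a voiceless consonant) → -buw → *fajasbuw*.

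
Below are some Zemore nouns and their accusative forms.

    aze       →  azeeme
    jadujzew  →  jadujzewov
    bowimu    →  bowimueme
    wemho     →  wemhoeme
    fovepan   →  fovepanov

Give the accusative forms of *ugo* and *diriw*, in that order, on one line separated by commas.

ugoeme, diriwov

Looking at the final sound of each stem: -ov when the stem ends in a consonant (*jadujzew*, *fovepan*); -eme when the stem ends in a vowel (*aze*, *bowimu*, *wemho*).
*ugo*: final sound = /o/, a vowel → -eme → *ugoeme*.
The final sound of *diriw* is /w/, which is a consonant, so the suffix is -ov, giving *diriwov*.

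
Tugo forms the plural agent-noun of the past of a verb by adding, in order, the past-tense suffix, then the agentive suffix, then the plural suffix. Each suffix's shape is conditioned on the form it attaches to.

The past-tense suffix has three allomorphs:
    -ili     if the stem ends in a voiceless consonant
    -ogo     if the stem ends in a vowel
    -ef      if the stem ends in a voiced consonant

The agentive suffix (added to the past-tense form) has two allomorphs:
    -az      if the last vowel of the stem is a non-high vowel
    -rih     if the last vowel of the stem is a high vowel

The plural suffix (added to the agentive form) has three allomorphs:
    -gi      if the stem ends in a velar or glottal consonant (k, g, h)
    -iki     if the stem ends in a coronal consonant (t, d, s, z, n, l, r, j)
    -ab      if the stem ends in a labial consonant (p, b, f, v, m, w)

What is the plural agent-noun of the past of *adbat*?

Since the final sound of *adbat* is /t/ (a voiceless consonant), it takes -ili, giving *adbatili*.
The last vowel of the past-tense form *adbatili* is /i/, which is a high vowel, so the agentive suffix is -rih, giving *adbatilirih*.
The agentive form *adbatilirih*: final consonant = /h/, velar/glottal → -gi → *adbatilirihgi*.

adbatilirihgi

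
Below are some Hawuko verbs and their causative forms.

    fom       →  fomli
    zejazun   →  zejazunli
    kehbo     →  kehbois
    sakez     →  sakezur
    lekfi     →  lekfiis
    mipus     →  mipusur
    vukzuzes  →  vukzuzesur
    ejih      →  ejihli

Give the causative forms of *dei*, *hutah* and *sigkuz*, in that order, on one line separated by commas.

The suffix is conditioned by the final sound: -ur when the stem ends in a sibilant (*sakez*, *mipus*, *vukzuzes*); -li when the stem ends in a non-sibilant consonant (*fom*, *zejazun*, *ejih*); -is when the stem ends in a vowel (*kehbo*, *lekfi*).
*dei*: final sound = /i/, a vowel → -is → *deiis*.
*hutah*: final sound = /h/, a non-sibilant consonant → -li → *hutahli*.
The final sound of *sigkuz* is /z/, which is a sibilant, so the suffix is -ur, giving *sigkuzur*.

deiis, hutahli, sigkuzur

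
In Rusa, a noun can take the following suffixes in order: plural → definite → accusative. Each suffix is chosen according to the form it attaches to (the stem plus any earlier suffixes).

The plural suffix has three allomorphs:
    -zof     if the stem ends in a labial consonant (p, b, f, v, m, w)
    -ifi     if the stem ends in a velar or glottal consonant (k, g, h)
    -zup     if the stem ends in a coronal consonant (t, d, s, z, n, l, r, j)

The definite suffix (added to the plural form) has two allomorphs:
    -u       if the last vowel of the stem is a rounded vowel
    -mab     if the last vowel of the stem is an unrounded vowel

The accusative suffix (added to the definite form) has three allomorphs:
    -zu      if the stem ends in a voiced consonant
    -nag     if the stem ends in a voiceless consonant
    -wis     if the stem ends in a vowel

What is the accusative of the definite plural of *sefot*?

sefotzupuwis

*sefot*: final consonant = /t/, coronal → -zup → *sefotzup*.
Since the last vowel of the plural form *sefotzup* is /u/ (a rounded vowel), it takes -u, giving *sefotzupu*.
The final sound of the definite form *sefotzupu* is /u/, which is a vowel, so the accusative suffix is -wis, giving *sefotzupuwis*.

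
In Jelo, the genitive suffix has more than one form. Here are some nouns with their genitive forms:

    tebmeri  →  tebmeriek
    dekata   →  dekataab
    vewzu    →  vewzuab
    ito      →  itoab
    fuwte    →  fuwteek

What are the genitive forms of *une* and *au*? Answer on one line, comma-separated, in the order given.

uneek, auab

The pattern is front/back vowel harmony: -ek when the last vowel of the stem is a front vowel (*tebmeri*, *fuwte*); -ab when the last vowel of the stem is a back vowel (*dekata*, *vewzu*, *ito*).
*une* — last vowel /e/ (a front vowel) → -ek → *uneek*.
Since the last vowel of *au* is /u/ (a back vowel), it takes -ab, giving *auab*.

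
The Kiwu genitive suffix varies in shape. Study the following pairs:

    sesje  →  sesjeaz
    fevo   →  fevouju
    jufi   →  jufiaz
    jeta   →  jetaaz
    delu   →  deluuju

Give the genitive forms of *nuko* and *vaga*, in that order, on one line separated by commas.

nukouju, vagaaz

Looking at the last vowel of each stem: -uju when the last vowel of the stem is a rounded vowel (*fevo*, *delu*); -az when the last vowel of the stem is an unrounded vowel (*sesje*, *jufi*, *jeta*).
Since the last vowel of *nuko* is /o/ (a rounded vowel), it takes -uju, giving *nukouju*.
Since the last vowel of *vaga* is /a/ (an unrounded vowel), it takes -az, giving *vagaaz*.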